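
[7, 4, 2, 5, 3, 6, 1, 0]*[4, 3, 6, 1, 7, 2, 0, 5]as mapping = [0→5, 1→7, 2→6, 3→2, 4→1, 5→0, 6→3, 7→4]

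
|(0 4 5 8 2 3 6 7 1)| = 9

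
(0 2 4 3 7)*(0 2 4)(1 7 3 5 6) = (0 4 5 6 1 7 2)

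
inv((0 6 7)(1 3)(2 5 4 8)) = (0 7 6)(1 3)(2 8 4 5)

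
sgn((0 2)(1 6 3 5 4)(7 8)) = 1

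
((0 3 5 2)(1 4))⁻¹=(0 2 5 3)(1 4)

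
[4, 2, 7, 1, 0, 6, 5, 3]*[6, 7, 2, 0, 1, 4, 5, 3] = [1, 2, 3, 7, 6, 5, 4, 0]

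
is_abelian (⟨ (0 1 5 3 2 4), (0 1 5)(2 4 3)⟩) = no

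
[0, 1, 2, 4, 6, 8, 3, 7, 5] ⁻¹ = [0, 1, 2, 6, 3, 8, 4, 7, 5] 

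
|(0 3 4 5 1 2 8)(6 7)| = 14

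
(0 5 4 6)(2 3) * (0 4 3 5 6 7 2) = (0 6 4 7 2 5 3)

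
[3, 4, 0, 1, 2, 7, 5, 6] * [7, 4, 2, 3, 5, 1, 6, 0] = [3, 5, 7, 4, 2, 0, 1, 6]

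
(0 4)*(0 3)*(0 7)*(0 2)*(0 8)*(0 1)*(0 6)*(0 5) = (0 4 3 7 2 8 1 6 5)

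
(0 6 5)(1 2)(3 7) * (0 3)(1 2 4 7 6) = (0 1 4 7)(3 6 5)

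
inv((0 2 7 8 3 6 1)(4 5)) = (0 1 6 3 8 7 2)(4 5)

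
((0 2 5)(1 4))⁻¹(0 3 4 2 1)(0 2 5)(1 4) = (1 5 4 2 3)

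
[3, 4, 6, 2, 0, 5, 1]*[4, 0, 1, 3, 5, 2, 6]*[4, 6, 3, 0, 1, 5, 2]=[0, 5, 2, 6, 1, 3, 4]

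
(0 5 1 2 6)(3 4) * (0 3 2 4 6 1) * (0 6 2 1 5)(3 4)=(1 3 2 5 6 4)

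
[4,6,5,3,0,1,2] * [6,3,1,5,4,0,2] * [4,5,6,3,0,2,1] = [0,6,4,2,1,3,5]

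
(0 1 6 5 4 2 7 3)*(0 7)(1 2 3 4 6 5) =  (0 2)(1 5 6)(3 7 4)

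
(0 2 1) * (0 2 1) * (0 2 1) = ()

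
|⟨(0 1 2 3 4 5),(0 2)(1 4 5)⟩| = 720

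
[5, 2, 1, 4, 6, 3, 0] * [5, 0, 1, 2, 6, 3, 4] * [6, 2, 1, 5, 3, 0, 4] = [5, 2, 6, 4, 3, 1, 0]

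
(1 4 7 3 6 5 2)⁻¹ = (1 2 5 6 3 7 4)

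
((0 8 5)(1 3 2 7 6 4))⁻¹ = (0 5 8)(1 4 6 7 2 3)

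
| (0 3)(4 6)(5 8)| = 2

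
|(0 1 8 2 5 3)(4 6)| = 6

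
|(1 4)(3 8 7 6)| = 4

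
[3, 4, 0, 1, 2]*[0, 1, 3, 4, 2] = [4, 2, 0, 1, 3]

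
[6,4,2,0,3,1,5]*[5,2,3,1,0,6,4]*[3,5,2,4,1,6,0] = [1,3,4,6,5,2,0]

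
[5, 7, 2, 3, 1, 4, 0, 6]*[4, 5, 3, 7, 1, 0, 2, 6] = [0, 6, 3, 7, 5, 1, 4, 2]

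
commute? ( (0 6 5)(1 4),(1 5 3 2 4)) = no: (0 6 5)(1 4) * (1 5 3 2 4) = (0 6 3 2 4 5),(1 5 3 2 4) * (0 6 5)(1 4) = (0 6 5 3 2 1)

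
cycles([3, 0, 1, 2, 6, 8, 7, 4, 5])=(0 3 2 1)(4 6 7)(5 8)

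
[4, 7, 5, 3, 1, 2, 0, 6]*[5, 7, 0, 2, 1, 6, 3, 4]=[1, 4, 6, 2, 7, 0, 5, 3]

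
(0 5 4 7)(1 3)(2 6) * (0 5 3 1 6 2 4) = (0 3 6 4 7 5)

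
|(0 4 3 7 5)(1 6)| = 10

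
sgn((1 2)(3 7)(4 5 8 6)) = -1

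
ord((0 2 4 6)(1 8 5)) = 12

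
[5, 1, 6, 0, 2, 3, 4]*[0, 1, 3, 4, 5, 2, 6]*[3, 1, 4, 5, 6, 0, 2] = [4, 1, 2, 3, 5, 6, 0]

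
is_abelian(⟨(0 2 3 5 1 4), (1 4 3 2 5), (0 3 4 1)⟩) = no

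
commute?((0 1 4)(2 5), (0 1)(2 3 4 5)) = no:(0 1 4)(2 5) * (0 1)(2 3 4 5) = (1 5 3 4), (0 1)(2 3 4 5) * (0 1 4)(2 5) = (0 4 2 3)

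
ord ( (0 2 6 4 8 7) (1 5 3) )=6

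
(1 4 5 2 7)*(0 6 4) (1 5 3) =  (0 6 4 3 1) (2 7 5) 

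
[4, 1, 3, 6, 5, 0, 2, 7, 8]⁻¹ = [5, 1, 6, 2, 0, 4, 3, 7, 8]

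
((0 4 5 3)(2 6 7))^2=(0 5)(2 7 6)(3 4)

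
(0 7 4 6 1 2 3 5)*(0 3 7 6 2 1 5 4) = (0 6 5 3 4 2 7)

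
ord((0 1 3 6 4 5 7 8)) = 8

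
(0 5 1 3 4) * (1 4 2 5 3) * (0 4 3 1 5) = (0 1 5 3 2)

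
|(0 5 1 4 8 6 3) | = 7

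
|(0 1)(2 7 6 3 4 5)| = 6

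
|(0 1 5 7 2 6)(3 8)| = 6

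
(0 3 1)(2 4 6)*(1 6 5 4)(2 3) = (0 2 1)(3 6)(4 5)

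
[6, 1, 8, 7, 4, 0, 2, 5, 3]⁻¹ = [5, 1, 6, 8, 4, 7, 0, 3, 2]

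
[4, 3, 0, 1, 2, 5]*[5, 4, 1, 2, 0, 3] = [0, 2, 5, 4, 1, 3]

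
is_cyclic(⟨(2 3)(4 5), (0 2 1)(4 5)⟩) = no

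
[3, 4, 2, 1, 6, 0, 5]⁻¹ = [5, 3, 2, 0, 1, 6, 4]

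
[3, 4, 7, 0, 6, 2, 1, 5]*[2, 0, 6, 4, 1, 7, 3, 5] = [4, 1, 5, 2, 3, 6, 0, 7]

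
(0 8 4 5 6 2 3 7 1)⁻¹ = (0 1 7 3 2 6 5 4 8)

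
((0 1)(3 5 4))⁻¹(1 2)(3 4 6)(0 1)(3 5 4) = (0 2)(3 6 5)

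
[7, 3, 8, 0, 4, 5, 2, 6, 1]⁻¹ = [3, 8, 6, 1, 4, 5, 7, 0, 2]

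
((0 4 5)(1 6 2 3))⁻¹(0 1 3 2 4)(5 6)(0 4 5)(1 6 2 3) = (0 2)(1 3 5 4 6)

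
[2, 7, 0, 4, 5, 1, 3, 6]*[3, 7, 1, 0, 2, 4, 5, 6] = [1, 6, 3, 2, 4, 7, 0, 5]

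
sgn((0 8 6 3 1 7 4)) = 1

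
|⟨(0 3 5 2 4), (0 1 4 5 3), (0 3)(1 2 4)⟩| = 720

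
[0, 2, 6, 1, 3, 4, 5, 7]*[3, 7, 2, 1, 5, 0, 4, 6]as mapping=[0→3, 1→2, 2→4, 3→7, 4→1, 5→5, 6→0, 7→6]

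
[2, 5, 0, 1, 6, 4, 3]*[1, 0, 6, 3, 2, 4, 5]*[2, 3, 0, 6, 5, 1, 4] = [4, 5, 3, 2, 1, 0, 6]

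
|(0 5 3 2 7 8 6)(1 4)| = 14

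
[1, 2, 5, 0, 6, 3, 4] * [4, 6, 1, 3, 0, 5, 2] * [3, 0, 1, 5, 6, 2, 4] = [4, 0, 2, 6, 1, 5, 3]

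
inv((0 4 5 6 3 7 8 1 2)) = (0 2 1 8 7 3 6 5 4)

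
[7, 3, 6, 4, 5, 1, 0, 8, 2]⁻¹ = [6, 5, 8, 1, 3, 4, 2, 0, 7]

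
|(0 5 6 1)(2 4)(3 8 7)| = 12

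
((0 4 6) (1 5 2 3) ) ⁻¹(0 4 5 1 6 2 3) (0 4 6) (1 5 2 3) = (0 3 1 4 6 2 5) 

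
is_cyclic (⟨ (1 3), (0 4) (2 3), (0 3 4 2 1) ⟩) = no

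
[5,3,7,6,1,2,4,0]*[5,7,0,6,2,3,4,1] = [3,6,1,4,7,0,2,5] 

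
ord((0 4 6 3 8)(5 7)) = 10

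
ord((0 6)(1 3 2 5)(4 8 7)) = 12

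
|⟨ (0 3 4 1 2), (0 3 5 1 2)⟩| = 360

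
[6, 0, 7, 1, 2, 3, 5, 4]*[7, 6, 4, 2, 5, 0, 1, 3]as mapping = [0→1, 1→7, 2→3, 3→6, 4→4, 5→2, 6→0, 7→5]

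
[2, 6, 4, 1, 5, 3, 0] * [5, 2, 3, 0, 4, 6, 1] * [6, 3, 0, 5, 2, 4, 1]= [5, 3, 2, 0, 1, 6, 4]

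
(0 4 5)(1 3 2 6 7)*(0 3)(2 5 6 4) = (0 2 4 6 7 1)(3 5)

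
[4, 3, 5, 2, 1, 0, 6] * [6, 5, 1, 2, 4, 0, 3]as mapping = [0→4, 1→2, 2→0, 3→1, 4→5, 5→6, 6→3]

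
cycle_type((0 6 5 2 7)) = 5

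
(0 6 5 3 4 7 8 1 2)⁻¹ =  (0 2 1 8 7 4 3 5 6)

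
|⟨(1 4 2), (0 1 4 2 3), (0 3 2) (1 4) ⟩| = 120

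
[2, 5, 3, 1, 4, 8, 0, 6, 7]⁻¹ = [6, 3, 0, 2, 4, 1, 7, 8, 5]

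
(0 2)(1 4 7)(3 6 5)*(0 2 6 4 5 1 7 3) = (0 6 1 5)(3 4)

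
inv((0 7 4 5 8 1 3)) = (0 3 1 8 5 4 7)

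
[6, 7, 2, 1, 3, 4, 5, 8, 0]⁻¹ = [8, 3, 2, 4, 5, 6, 0, 1, 7]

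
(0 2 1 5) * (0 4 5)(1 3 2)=(0 1)(2 3)(4 5)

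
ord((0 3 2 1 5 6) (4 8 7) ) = 6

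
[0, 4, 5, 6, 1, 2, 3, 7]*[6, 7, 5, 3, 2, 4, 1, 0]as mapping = [0→6, 1→2, 2→4, 3→1, 4→7, 5→5, 6→3, 7→0]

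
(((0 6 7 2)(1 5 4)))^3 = (0 2 7 6)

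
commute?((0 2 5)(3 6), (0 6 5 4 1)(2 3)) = no:(0 2 5)(3 6) * (0 6 5 4 1)(2 3) = (0 3 5 6 2 4 1), (0 6 5 4 1)(2 3) * (0 2 5)(3 6) = (0 3 5 4 1 2 6)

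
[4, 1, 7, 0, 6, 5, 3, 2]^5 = [4, 1, 7, 0, 6, 5, 3, 2]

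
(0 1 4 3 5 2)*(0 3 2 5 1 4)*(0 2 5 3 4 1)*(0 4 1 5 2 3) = (0 5)(1 3 4 2)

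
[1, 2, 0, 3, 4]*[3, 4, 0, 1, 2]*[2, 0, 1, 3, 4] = [4, 2, 3, 0, 1]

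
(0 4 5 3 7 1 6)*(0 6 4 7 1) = (0 7)(1 4 5 3)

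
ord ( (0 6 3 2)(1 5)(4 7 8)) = 12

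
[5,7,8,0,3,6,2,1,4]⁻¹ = [3,7,6,4,8,0,5,1,2]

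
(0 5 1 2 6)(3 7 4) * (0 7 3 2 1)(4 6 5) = (0 4 2 5)(6 7)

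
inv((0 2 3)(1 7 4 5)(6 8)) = (0 3 2)(1 5 4 7)(6 8)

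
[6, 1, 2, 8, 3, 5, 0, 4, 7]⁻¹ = [6, 1, 2, 4, 7, 5, 0, 8, 3]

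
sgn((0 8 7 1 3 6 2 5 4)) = 1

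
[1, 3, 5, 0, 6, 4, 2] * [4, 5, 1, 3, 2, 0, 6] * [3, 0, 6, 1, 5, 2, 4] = [2, 1, 3, 5, 4, 6, 0]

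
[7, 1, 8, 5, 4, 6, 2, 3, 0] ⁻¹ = [8, 1, 6, 7, 4, 3, 5, 0, 2] 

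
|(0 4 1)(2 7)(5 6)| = 6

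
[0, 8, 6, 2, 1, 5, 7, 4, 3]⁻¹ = [0, 4, 3, 8, 7, 5, 2, 6, 1]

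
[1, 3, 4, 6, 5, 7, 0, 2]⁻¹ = [6, 0, 7, 1, 2, 4, 3, 5]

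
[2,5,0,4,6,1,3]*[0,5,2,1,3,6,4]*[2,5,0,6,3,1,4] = [0,4,2,6,3,1,5]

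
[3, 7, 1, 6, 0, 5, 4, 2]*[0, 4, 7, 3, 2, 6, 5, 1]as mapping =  [0→3, 1→1, 2→4, 3→5, 4→0, 5→6, 6→2, 7→7]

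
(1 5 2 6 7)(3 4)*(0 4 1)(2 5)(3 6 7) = (0 4 6 3 1 2 7)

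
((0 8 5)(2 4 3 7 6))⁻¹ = (0 5 8)(2 6 7 3 4)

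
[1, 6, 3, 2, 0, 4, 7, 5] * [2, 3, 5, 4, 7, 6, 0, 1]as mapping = [0→3, 1→0, 2→4, 3→5, 4→2, 5→7, 6→1, 7→6]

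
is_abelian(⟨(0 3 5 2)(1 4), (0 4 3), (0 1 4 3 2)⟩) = no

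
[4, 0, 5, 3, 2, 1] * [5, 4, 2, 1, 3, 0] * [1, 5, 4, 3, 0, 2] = [3, 2, 1, 5, 4, 0]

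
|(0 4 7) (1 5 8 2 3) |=15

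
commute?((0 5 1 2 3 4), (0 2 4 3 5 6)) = no:(0 5 1 2 3 4)*(0 2 4 3 5 6) = (0 6)(1 4 2 5), (0 2 4 3 5 6)*(0 5 1 2 3 4) = (0 3 1 2)(5 6)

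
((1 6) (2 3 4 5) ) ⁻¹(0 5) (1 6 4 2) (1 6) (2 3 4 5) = (0 2) (1 5 3 6) 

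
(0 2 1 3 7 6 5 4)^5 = (0 6 1 4 7 2 5 3)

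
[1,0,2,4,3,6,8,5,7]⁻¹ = [1,0,2,4,3,7,5,8,6]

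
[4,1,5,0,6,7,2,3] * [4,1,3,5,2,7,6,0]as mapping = [0→2,1→1,2→7,3→4,4→6,5→0,6→3,7→5]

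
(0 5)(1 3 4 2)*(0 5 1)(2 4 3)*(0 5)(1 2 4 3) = (0 2 5)(1 4 3)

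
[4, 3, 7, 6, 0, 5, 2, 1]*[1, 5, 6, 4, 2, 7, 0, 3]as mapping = [0→2, 1→4, 2→3, 3→0, 4→1, 5→7, 6→6, 7→5]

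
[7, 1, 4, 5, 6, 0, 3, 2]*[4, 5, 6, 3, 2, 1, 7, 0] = [0, 5, 2, 1, 7, 4, 3, 6]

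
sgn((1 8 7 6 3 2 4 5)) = -1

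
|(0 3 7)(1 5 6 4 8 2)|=6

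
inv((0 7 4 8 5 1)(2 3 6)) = (0 1 5 8 4 7)(2 6 3)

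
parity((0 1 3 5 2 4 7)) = even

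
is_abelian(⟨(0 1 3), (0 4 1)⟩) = no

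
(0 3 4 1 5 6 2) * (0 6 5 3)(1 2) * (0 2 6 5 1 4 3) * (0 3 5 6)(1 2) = (0 1 3 5 2 6 4)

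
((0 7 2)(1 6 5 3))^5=(0 2 7)(1 6 5 3)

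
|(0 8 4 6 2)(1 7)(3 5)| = 10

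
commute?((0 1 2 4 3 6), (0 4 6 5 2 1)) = no:(0 1 2 4 3 6) * (0 4 6 5 2 1) = (2 6 4 3 5), (0 4 6 5 2 1) * (0 1 2 4 3 6) = (0 3 6 5 4)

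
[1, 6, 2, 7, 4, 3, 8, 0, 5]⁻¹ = [7, 0, 2, 5, 4, 8, 1, 3, 6]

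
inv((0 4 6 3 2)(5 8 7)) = (0 2 3 6 4)(5 7 8)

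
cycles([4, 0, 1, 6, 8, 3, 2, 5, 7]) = (0 4 8 7 5 3 6 2 1)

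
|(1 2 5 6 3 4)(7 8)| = 6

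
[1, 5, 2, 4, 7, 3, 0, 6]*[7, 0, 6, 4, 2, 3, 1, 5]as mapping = [0→0, 1→3, 2→6, 3→2, 4→5, 5→4, 6→7, 7→1]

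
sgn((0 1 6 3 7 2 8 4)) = -1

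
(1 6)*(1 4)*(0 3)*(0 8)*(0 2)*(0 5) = (0 3 8 2 5)(1 6 4)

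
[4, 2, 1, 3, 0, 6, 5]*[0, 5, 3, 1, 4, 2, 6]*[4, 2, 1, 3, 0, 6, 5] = [0, 3, 6, 2, 4, 5, 1]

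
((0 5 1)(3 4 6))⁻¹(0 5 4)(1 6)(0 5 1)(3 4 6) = (0 3)(1 6 5)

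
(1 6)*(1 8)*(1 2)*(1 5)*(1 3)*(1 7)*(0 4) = (0 4)(1 6 8 2 5 3 7)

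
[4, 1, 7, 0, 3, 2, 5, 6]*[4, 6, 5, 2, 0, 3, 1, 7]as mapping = [0→0, 1→6, 2→7, 3→4, 4→2, 5→5, 6→3, 7→1]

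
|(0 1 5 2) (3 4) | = 4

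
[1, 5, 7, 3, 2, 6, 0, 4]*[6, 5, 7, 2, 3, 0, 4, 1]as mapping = [0→5, 1→0, 2→1, 3→2, 4→7, 5→4, 6→6, 7→3]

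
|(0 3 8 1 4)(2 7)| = 10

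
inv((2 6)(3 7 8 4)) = (2 6)(3 4 8 7)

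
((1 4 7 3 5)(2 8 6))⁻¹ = (1 5 3 7 4)(2 6 8)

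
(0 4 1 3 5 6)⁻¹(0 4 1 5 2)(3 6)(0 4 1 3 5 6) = (0 5)(1 3 6 2 4)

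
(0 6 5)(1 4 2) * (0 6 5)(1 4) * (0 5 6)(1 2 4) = (0 6 5)(1 2)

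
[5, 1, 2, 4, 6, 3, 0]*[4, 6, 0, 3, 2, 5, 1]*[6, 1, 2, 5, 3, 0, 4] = [0, 4, 6, 2, 1, 5, 3]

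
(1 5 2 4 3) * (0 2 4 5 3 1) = (0 2 5 4 1 3)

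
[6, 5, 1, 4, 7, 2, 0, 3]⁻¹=[6, 2, 5, 7, 3, 1, 0, 4]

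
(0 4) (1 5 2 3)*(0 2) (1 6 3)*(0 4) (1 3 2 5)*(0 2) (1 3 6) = (0 2 6) (1 3) (4 5) 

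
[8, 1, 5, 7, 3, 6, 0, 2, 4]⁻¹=[6, 1, 7, 4, 8, 2, 5, 3, 0]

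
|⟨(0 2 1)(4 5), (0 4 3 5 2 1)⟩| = 720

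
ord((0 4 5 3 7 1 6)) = 7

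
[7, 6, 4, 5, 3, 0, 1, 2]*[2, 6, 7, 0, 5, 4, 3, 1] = [1, 3, 5, 4, 0, 2, 6, 7]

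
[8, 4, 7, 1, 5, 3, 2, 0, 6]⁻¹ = [7, 3, 6, 5, 1, 4, 8, 2, 0]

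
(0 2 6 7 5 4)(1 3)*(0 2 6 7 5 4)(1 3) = (0 6 5)(2 7 4)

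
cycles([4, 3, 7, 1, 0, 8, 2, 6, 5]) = (0 4)(1 3)(2 7 6)(5 8)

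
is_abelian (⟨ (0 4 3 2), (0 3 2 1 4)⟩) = no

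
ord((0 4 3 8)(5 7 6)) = 12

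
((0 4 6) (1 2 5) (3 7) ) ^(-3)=(3 7) 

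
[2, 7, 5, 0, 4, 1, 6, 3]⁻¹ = [3, 5, 0, 7, 4, 2, 6, 1]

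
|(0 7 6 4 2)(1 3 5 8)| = 20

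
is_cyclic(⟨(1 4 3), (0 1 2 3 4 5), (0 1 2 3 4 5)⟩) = no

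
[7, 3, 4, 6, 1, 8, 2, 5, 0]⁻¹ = [8, 4, 6, 1, 2, 7, 3, 0, 5]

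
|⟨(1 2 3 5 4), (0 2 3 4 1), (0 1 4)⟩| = 360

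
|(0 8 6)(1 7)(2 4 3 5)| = 12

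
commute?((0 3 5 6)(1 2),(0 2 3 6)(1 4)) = no:(0 3 5 6)(1 2)*(0 2 3 6)(1 4) = (0 6 2 4 1 3 5),(0 2 3 6)(1 4)*(0 3 5 6)(1 2) = (0 1 4 2 5 6 3)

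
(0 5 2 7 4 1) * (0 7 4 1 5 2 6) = (0 2 4 5 6)(1 7)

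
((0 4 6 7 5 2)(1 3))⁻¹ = (0 2 5 7 6 4)(1 3)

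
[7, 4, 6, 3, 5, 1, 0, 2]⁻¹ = [6, 5, 7, 3, 1, 4, 2, 0]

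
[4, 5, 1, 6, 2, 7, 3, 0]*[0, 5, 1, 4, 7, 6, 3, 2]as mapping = [0→7, 1→6, 2→5, 3→3, 4→1, 5→2, 6→4, 7→0]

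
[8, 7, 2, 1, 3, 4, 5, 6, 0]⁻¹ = [8, 3, 2, 4, 5, 6, 7, 1, 0]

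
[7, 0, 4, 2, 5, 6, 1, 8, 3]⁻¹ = [1, 6, 3, 8, 2, 4, 5, 0, 7]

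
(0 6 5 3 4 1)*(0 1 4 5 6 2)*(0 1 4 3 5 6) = (0 2 1 4 3 6) 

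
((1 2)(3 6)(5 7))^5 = (1 2)(3 6)(5 7)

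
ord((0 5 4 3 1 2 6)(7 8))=14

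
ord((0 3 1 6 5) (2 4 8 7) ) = 20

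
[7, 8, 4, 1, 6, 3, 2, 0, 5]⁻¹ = [7, 3, 6, 5, 2, 8, 4, 0, 1]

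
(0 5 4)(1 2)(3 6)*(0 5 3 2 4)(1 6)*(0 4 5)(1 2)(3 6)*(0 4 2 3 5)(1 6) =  (0 1)(2 5)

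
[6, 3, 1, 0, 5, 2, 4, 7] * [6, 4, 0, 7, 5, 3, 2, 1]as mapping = [0→2, 1→7, 2→4, 3→6, 4→3, 5→0, 6→5, 7→1]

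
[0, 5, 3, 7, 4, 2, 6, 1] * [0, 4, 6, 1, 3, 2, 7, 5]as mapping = [0→0, 1→2, 2→1, 3→5, 4→3, 5→6, 6→7, 7→4]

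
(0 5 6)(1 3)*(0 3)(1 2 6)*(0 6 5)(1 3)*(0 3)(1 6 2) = (0 3 1 2 5)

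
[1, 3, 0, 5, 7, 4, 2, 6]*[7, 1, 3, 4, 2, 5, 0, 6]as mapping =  [0→1, 1→4, 2→7, 3→5, 4→6, 5→2, 6→3, 7→0]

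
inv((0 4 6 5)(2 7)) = (0 5 6 4)(2 7)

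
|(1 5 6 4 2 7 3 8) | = 8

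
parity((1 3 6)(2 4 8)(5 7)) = odd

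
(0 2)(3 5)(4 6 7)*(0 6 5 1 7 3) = (0 2 6 3 1 7 4 5)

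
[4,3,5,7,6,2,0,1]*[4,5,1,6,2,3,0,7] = [2,6,3,7,0,1,4,5]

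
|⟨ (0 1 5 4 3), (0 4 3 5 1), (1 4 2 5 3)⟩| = 360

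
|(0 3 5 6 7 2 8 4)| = 8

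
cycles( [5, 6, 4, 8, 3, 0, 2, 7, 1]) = (0 5)(1 6 2 4 3 8)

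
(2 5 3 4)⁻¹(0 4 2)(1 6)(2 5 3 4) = (0 2 5)(1 6)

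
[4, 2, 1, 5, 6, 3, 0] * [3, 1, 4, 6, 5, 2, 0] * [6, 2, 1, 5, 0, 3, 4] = [3, 0, 2, 1, 6, 4, 5]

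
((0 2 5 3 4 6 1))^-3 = (0 4 2 6 5 1 3)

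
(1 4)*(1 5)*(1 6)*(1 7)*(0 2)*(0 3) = (0 2 3)(1 4 5 6 7)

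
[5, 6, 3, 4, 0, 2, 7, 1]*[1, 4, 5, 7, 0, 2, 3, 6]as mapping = [0→2, 1→3, 2→7, 3→0, 4→1, 5→5, 6→6, 7→4]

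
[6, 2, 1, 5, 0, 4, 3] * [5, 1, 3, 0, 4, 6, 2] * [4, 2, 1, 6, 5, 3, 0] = [1, 6, 2, 0, 3, 5, 4]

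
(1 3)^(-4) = ()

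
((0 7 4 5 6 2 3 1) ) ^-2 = (0 3 6 4) (1 2 5 7) 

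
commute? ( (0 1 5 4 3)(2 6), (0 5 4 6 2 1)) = no: (0 1 5 4 3)(2 6)*(0 5 4 6 2 1) = (1 4 3 5 6), (0 5 4 6 2 1)*(0 1 5 4 3)(2 6) = (0 4 2 5 3)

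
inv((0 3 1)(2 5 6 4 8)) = (0 1 3)(2 8 4 6 5)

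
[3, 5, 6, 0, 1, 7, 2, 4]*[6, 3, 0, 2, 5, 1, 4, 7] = [2, 1, 4, 6, 3, 7, 0, 5]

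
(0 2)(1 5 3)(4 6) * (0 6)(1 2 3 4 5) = (0 3 2 6 5 4)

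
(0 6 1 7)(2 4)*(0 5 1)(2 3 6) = (0 2 4 3 6)(1 7 5)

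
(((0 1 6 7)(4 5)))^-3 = (0 1 6 7)(4 5)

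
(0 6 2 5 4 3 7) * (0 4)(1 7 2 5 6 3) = (0 3 2 6 5)(1 7 4)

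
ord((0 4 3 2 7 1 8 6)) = 8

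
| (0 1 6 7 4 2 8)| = 7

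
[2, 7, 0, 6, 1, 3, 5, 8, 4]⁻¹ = [2, 4, 0, 5, 8, 6, 3, 1, 7]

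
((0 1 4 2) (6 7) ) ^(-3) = (0 1 4 2) (6 7) 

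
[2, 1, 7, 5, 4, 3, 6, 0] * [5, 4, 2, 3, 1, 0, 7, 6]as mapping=[0→2, 1→4, 2→6, 3→0, 4→1, 5→3, 6→7, 7→5]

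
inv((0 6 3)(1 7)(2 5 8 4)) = (0 3 6)(1 7)(2 4 8 5)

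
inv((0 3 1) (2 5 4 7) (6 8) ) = (0 1 3) (2 7 4 5) (6 8) 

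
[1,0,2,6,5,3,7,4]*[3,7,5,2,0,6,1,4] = [7,3,5,1,6,2,4,0]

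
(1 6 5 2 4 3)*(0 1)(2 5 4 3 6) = (0 1 2 3)(4 6)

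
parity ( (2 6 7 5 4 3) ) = odd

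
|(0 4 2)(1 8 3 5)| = 12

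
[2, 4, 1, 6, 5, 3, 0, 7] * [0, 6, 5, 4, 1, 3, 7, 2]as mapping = [0→5, 1→1, 2→6, 3→7, 4→3, 5→4, 6→0, 7→2]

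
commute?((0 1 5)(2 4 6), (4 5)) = no:(0 1 5)(2 4 6)*(4 5) = (0 1 4 6 2 5), (4 5)*(0 1 5)(2 4 6) = (0 1 5 6 2 4)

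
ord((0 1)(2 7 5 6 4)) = 10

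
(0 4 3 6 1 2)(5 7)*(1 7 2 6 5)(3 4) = (0 3 5 2)(1 6 7)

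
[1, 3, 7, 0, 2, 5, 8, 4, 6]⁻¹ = [3, 0, 4, 1, 7, 5, 8, 2, 6]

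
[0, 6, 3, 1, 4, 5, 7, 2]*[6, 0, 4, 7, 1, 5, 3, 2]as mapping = [0→6, 1→3, 2→7, 3→0, 4→1, 5→5, 6→2, 7→4]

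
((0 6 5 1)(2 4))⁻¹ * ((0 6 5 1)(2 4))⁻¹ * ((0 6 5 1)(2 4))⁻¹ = (0 6 5 1)(2 4)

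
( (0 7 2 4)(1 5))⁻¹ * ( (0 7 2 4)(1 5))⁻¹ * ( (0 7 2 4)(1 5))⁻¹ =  (0 7 2 4)(1 5)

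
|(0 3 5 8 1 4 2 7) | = 8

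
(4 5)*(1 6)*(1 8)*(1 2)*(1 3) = (1 6 8 2 3)(4 5)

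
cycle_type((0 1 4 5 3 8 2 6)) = 8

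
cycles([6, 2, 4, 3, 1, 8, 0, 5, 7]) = (0 6)(1 2 4)(5 8 7)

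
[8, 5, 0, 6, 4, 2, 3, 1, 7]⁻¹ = [2, 7, 5, 6, 4, 1, 3, 8, 0]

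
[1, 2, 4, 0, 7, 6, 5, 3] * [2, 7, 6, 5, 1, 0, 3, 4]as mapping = [0→7, 1→6, 2→1, 3→2, 4→4, 5→3, 6→0, 7→5]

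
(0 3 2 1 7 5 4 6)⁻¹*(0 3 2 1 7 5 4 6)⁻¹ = (0 4 7 2)(1 3 6 5)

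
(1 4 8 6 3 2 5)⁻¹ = (1 5 2 3 6 8 4)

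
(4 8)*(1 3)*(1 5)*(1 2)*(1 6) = (1 3 5 2 6) (4 8) 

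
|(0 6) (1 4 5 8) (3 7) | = 4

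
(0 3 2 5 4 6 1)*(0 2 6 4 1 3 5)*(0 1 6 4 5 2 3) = (0 2 1 3 4 5 6)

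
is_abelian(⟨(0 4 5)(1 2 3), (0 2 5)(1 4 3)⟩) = no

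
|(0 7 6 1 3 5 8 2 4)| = 9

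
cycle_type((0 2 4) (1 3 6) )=3^2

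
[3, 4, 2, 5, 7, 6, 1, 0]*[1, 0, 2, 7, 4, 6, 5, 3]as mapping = [0→7, 1→4, 2→2, 3→6, 4→3, 5→5, 6→0, 7→1]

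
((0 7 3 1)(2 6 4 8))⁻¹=(0 1 3 7)(2 8 4 6)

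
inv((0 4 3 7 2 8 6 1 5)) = (0 5 1 6 8 2 7 3 4)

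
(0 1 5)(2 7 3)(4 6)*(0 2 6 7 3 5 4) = (0 1 4 7 5 2 3 6)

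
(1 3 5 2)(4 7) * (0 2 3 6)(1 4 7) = (0 2 4 1 6)(3 5)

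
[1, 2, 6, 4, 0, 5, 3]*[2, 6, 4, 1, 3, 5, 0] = [6, 4, 0, 3, 2, 5, 1]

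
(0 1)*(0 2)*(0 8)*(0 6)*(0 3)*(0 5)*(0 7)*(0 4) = (0 1 2 8 6 3 5 7 4)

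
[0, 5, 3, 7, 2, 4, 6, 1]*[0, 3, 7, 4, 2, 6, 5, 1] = [0, 6, 4, 1, 7, 2, 5, 3]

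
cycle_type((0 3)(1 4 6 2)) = 2.4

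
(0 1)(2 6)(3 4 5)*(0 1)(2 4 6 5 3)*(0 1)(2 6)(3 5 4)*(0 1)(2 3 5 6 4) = (4 6 5)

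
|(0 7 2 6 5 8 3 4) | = 8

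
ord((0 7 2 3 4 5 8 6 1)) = 9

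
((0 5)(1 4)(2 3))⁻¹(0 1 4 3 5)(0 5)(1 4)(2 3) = (0 5 4 1 2)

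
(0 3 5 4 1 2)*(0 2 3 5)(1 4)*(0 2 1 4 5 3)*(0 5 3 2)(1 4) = (0 2 4 3)(1 5)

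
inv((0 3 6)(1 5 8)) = (0 6 3)(1 8 5)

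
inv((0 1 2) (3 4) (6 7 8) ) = (0 2 1) (3 4) (6 8 7) 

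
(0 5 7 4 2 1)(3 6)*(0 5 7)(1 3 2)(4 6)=(0 7 6 2 3 4 1 5)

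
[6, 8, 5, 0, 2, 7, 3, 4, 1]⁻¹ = [3, 8, 4, 6, 7, 2, 0, 5, 1]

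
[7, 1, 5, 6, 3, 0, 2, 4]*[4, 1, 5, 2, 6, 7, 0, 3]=[3, 1, 7, 0, 2, 4, 5, 6]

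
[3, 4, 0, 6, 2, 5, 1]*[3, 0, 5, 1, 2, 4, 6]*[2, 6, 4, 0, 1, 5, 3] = [6, 4, 0, 3, 5, 1, 2]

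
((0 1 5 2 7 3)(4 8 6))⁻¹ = (0 3 7 2 5 1)(4 6 8)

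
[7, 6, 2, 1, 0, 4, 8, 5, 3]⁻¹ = [4, 3, 2, 8, 5, 7, 1, 0, 6]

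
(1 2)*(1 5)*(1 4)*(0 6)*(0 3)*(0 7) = (0 6 3 7) (1 2 5 4) 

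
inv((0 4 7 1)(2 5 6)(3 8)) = (0 1 7 4)(2 6 5)(3 8)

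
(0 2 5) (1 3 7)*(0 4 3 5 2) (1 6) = (1 5 4 3 7 6) 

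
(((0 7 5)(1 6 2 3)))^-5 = (0 7 5)(1 3 2 6)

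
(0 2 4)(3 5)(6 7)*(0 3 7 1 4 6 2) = (1 4 3 5 7 2 6)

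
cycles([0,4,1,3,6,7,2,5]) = (1 4 6 2)(5 7)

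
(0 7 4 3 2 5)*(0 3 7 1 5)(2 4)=(0 1 5 3 4 7 2)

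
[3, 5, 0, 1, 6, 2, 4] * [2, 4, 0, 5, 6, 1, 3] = [5, 1, 2, 4, 3, 0, 6]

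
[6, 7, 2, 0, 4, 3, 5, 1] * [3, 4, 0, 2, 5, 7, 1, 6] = [1, 6, 0, 3, 5, 2, 7, 4]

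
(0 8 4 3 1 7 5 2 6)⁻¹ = (0 6 2 5 7 1 3 4 8)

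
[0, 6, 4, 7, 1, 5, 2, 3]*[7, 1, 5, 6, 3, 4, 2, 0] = [7, 2, 3, 0, 1, 4, 5, 6]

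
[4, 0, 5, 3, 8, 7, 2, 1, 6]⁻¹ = [1, 7, 6, 3, 0, 2, 8, 5, 4]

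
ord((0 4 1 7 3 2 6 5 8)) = 9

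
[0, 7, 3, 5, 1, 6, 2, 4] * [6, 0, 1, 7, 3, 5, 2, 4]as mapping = [0→6, 1→4, 2→7, 3→5, 4→0, 5→2, 6→1, 7→3]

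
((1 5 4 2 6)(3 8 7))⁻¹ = (1 6 2 4 5)(3 7 8)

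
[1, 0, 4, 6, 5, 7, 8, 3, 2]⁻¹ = [1, 0, 8, 7, 2, 4, 3, 5, 6]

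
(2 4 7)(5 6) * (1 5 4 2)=(1 5 6 4 7)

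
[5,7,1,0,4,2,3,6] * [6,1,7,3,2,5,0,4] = [5,4,1,6,2,7,3,0] 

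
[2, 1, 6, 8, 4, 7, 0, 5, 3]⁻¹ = [6, 1, 0, 8, 4, 7, 2, 5, 3]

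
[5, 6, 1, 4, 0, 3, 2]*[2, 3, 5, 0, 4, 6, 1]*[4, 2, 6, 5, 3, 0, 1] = [1, 2, 5, 3, 6, 4, 0]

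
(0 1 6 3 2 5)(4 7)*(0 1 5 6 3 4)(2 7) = (0 5 1 3 7)(2 6 4)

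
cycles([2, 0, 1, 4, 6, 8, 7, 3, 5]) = (0 2 1)(3 4 6 7)(5 8)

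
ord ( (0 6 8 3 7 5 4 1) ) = 8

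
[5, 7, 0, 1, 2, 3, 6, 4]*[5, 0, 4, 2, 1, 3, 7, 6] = [3, 6, 5, 0, 4, 2, 7, 1]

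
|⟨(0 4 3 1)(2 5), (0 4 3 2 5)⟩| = 360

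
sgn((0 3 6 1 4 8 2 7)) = -1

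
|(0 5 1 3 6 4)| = 6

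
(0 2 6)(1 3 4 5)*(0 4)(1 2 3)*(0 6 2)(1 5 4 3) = (0 1 5)(3 6)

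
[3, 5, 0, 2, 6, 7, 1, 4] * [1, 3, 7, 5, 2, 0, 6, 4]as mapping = [0→5, 1→0, 2→1, 3→7, 4→6, 5→4, 6→3, 7→2]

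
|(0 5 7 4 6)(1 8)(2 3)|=10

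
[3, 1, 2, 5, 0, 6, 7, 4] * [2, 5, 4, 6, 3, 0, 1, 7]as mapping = [0→6, 1→5, 2→4, 3→0, 4→2, 5→1, 6→7, 7→3]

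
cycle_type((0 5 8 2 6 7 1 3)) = 8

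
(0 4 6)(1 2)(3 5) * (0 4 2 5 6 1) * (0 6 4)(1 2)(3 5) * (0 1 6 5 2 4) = (0 6 1 3)(2 5)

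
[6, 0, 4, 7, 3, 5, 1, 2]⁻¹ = [1, 6, 7, 4, 2, 5, 0, 3]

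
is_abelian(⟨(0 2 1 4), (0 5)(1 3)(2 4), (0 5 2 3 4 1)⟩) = no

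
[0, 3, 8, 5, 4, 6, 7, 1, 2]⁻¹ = [0, 7, 8, 1, 4, 3, 5, 6, 2]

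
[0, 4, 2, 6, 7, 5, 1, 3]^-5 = [0, 1, 2, 3, 4, 5, 6, 7]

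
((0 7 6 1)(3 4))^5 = (0 7 6 1)(3 4)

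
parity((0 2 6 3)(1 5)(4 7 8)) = even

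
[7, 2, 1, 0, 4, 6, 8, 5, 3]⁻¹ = [3, 2, 1, 8, 4, 7, 5, 0, 6]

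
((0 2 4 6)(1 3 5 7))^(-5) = (0 6 4 2)(1 7 5 3)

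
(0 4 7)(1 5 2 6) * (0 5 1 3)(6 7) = (0 4 6 3)(2 7 5)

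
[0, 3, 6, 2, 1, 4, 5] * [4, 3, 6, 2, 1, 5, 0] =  [4, 2, 0, 6, 3, 1, 5]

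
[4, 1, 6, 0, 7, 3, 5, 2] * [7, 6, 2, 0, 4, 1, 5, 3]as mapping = [0→4, 1→6, 2→5, 3→7, 4→3, 5→0, 6→1, 7→2]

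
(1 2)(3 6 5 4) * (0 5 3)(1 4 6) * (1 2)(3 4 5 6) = (0 6 4)(2 5 3)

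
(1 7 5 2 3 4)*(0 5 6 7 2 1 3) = (0 5 1 2)(3 4)(6 7)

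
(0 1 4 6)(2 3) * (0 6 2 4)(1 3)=(0 3 4 2 1)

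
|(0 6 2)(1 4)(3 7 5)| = 6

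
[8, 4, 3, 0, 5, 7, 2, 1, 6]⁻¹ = [3, 7, 6, 2, 1, 4, 8, 5, 0]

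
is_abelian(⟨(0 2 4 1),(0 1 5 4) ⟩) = no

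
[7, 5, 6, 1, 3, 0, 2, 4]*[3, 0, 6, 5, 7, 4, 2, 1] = [1, 4, 2, 0, 5, 3, 6, 7]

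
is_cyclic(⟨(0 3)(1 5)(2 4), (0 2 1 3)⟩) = no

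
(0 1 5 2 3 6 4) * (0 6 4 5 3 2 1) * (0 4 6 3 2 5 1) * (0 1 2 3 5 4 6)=(0 6 2 4 5 1 3)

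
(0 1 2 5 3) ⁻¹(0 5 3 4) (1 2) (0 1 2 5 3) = (0 4 1 3) (2 5) 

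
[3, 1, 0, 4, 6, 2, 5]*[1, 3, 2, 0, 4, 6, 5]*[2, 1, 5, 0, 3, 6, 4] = [2, 0, 1, 3, 6, 5, 4]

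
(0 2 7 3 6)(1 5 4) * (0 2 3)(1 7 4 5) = (0 3 6 2 4 7)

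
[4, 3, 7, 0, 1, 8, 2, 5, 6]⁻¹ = [3, 4, 6, 1, 0, 7, 8, 2, 5]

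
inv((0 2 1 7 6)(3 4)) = (0 6 7 1 2)(3 4)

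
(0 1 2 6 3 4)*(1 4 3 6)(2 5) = (0 4)(1 5 2)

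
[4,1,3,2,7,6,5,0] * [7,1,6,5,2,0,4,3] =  [2,1,5,6,3,4,0,7]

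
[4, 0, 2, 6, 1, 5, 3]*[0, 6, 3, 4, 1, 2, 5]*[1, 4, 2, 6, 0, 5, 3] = [4, 1, 6, 5, 3, 2, 0] 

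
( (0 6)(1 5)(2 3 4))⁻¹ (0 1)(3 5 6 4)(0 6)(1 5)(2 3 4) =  (0 2 4 1)(5 6)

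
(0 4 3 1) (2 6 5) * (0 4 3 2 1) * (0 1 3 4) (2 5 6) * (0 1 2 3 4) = (2 3) (4 5) 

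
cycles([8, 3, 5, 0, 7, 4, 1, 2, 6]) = (0 8 6 1 3)(2 5 4 7)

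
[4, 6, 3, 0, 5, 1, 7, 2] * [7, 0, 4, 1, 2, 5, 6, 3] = [2, 6, 1, 7, 5, 0, 3, 4]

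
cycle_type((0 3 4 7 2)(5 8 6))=3.5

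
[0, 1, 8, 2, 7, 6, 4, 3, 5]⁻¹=[0, 1, 3, 7, 6, 8, 5, 4, 2]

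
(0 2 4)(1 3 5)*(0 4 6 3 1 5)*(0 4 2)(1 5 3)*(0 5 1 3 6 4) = (0 5 6 3)(2 4)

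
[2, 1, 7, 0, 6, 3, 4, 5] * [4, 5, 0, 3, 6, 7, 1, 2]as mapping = [0→0, 1→5, 2→2, 3→4, 4→1, 5→3, 6→6, 7→7]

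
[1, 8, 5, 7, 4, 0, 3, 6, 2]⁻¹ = [5, 0, 8, 6, 4, 2, 7, 3, 1]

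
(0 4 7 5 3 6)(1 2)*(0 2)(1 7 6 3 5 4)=(0 1)(2 7 4 6)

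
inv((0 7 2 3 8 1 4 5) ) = (0 5 4 1 8 3 2 7) 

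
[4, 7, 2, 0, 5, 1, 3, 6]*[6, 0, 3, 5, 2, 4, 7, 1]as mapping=[0→2, 1→1, 2→3, 3→6, 4→4, 5→0, 6→5, 7→7]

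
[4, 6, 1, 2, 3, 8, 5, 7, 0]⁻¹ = [8, 2, 3, 4, 0, 6, 1, 7, 5]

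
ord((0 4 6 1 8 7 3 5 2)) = 9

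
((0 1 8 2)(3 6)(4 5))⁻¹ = (0 2 8 1)(3 6)(4 5)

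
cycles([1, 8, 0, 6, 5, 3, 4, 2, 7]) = (0 1 8 7 2)(3 6 4 5)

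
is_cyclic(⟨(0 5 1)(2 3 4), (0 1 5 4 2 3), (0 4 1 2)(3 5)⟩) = no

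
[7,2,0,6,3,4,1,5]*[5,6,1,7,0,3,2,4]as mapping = [0→4,1→1,2→5,3→2,4→7,5→0,6→6,7→3]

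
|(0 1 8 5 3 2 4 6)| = 8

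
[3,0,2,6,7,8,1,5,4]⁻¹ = [1,6,2,0,8,7,3,4,5]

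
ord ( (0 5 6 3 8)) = 5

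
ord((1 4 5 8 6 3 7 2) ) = 8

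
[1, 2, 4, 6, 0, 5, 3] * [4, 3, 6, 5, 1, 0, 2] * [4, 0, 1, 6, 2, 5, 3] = [6, 3, 0, 1, 2, 4, 5]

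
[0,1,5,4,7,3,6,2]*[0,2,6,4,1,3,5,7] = [0,2,3,1,7,4,5,6]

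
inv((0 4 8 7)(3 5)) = (0 7 8 4)(3 5)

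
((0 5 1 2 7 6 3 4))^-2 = (0 3 7 1)(2 5 4 6)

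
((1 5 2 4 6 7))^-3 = (1 4)(2 7)(5 6)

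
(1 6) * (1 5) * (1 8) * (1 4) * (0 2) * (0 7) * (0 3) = (0 2 7 3)(1 6 5 8 4)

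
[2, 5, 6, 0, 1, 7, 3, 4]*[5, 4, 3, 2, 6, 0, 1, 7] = [3, 0, 1, 5, 4, 7, 2, 6]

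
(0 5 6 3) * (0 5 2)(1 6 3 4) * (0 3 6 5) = (0 2 3)(1 5 6 4)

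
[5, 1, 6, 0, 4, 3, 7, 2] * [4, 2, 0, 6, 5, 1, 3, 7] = [1, 2, 3, 4, 5, 6, 7, 0]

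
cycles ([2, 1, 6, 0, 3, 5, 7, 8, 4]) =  (0 2 6 7 8 4 3)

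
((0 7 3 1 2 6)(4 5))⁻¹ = (0 6 2 1 3 7)(4 5)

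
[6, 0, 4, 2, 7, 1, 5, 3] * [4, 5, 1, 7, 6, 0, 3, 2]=[3, 4, 6, 1, 2, 5, 0, 7]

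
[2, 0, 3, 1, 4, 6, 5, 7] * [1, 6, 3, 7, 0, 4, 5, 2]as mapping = [0→3, 1→1, 2→7, 3→6, 4→0, 5→5, 6→4, 7→2]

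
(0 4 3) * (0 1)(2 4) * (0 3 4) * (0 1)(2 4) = (0 4 2 1 3)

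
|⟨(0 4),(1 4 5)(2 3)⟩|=48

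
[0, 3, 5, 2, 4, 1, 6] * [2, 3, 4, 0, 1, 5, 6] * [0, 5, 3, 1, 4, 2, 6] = [3, 0, 2, 4, 5, 1, 6]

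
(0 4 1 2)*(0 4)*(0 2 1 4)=(0 2)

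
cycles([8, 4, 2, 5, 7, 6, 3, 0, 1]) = (0 8 1 4 7)(3 5 6)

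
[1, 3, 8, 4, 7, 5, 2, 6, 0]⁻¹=[8, 0, 6, 1, 3, 5, 7, 4, 2]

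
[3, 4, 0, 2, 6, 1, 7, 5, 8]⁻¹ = [2, 5, 3, 0, 1, 7, 4, 6, 8]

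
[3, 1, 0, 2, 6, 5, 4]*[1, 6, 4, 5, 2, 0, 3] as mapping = [0→5, 1→6, 2→1, 3→4, 4→3, 5→0, 6→2] 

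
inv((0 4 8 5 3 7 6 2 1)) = (0 1 2 6 7 3 5 8 4)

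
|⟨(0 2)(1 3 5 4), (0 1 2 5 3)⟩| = 360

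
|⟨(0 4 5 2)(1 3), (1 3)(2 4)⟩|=8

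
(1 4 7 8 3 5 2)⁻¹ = (1 2 5 3 8 7 4)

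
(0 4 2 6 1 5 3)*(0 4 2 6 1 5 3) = (0 2 1 3 4 6 5)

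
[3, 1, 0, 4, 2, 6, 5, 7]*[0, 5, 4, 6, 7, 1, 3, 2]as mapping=[0→6, 1→5, 2→0, 3→7, 4→4, 5→3, 6→1, 7→2]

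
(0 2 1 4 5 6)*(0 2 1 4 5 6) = (0 1 5)(2 4 6)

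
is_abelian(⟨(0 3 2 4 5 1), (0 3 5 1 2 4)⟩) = no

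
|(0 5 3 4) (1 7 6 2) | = 4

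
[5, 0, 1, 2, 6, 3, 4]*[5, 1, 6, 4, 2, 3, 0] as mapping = [0→3, 1→5, 2→1, 3→6, 4→0, 5→4, 6→2] 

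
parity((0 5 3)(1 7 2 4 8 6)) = odd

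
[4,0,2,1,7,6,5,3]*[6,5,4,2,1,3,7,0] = [1,6,4,5,0,7,3,2]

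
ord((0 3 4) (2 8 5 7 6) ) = 15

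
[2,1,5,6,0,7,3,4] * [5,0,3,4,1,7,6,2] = [3,0,7,6,5,2,4,1]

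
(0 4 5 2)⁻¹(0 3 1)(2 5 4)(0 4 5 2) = (0 2 5)(1 4 3)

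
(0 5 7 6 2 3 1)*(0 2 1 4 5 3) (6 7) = (0 3 4 5 6 1 2) 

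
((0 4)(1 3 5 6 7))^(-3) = (0 4)(1 5 7 3 6)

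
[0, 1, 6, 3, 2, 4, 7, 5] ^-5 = [0, 1, 2, 3, 4, 5, 6, 7] 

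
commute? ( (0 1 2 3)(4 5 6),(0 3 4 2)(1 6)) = no: (0 1 2 3)(4 5 6) * (0 3 4 2)(1 6) = (0 6 2 4 5 1),(0 3 4 2)(1 6) * (0 1 2 3)(4 5 6) = (1 4 3 5 6 2)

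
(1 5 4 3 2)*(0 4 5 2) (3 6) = (0 4 6 3) (1 2) 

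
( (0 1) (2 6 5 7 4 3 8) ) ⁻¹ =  (0 1) (2 8 3 4 7 5 6) 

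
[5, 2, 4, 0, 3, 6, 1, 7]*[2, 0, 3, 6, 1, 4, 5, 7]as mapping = [0→4, 1→3, 2→1, 3→2, 4→6, 5→5, 6→0, 7→7]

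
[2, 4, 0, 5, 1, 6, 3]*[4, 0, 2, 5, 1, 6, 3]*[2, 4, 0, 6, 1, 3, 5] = [0, 4, 1, 5, 2, 6, 3]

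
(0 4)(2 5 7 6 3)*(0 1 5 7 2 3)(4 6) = (0 6)(1 5 2 7 4)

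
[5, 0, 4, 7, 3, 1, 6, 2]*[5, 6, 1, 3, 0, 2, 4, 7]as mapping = [0→2, 1→5, 2→0, 3→7, 4→3, 5→6, 6→4, 7→1]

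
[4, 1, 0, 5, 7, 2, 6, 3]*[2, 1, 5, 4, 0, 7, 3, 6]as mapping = [0→0, 1→1, 2→2, 3→7, 4→6, 5→5, 6→3, 7→4]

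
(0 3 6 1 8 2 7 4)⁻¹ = (0 4 7 2 8 1 6 3)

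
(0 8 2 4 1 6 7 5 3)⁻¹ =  (0 3 5 7 6 1 4 2 8)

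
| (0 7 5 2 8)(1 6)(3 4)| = 10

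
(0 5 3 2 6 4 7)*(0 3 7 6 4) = (0 5 7 3 2 4 6)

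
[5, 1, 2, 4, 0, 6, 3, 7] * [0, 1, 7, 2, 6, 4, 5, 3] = [4, 1, 7, 6, 0, 5, 2, 3]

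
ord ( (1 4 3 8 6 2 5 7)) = 8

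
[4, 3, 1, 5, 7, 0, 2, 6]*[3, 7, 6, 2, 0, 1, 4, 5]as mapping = [0→0, 1→2, 2→7, 3→1, 4→5, 5→3, 6→6, 7→4]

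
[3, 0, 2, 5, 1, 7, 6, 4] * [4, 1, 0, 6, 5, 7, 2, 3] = [6, 4, 0, 7, 1, 3, 2, 5]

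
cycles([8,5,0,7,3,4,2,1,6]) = (0 8 6 2) (1 5 4 3 7) 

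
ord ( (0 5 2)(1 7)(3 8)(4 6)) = 6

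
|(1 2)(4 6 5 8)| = 4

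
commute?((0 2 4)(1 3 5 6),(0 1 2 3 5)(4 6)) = no:(0 2 4)(1 3 5 6)*(0 1 2 3 5)(4 6) = (0 3)(1 5 4)(2 6),(0 1 2 3 5)(4 6)*(0 2 4)(1 3 5 6) = (0 3 6)(1 4)(2 5)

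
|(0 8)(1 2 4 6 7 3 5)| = 14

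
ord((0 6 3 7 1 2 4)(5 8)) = 14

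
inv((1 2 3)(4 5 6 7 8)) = (1 3 2)(4 8 7 6 5)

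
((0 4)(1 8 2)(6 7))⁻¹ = (0 4)(1 2 8)(6 7)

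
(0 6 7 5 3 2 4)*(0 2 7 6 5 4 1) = (0 5 3 7 4 2 1)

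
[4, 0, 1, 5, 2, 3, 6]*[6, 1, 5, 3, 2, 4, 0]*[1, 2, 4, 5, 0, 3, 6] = [4, 6, 2, 0, 3, 5, 1]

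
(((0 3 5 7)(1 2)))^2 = (0 5)(3 7)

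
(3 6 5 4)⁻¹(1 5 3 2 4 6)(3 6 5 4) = (1 4 6 2 3 5)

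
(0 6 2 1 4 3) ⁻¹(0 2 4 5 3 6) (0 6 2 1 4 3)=(0 2 6 1 3 5) 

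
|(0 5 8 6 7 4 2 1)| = 8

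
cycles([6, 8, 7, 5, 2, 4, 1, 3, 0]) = (0 6 1 8)(2 7 3 5 4)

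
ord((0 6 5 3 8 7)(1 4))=6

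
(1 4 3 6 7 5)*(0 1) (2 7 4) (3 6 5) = (0 1 2 7 3 5) (4 6) 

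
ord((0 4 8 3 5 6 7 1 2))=9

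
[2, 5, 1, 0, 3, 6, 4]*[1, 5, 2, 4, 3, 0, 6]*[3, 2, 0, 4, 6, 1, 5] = [0, 3, 1, 2, 6, 5, 4]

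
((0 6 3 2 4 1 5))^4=(0 4 6 1 3 5 2)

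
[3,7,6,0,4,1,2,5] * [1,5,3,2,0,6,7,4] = [2,4,7,1,0,5,3,6]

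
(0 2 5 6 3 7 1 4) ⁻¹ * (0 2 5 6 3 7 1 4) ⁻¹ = (0 1 3 5) (2 4 7 6) 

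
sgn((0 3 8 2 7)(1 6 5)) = 1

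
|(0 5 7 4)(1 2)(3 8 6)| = 12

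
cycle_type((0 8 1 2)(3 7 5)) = 3.4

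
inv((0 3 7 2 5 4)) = (0 4 5 2 7 3)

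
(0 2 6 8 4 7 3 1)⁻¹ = (0 1 3 7 4 8 6 2)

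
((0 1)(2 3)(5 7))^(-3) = (0 1)(2 3)(5 7)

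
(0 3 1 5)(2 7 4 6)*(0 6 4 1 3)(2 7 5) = (1 2 5 6 7)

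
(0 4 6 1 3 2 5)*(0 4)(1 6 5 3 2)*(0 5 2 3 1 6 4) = (0 5)(1 3 6 4 2)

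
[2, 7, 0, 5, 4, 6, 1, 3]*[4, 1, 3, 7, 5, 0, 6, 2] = [3, 2, 4, 0, 5, 6, 1, 7]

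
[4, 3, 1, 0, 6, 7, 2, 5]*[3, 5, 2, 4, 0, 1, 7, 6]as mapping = [0→0, 1→4, 2→5, 3→3, 4→7, 5→6, 6→2, 7→1]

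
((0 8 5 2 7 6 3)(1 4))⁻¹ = (0 3 6 7 2 5 8)(1 4)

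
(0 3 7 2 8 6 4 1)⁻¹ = (0 1 4 6 8 2 7 3)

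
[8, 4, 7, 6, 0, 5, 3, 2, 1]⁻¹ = [4, 8, 7, 6, 1, 5, 3, 2, 0]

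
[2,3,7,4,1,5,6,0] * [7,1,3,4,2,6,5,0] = [3,4,0,2,1,6,5,7]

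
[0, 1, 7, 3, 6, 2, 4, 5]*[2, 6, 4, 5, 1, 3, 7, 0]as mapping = [0→2, 1→6, 2→0, 3→5, 4→7, 5→4, 6→1, 7→3]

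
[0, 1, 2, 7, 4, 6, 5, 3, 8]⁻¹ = [0, 1, 2, 7, 4, 6, 5, 3, 8]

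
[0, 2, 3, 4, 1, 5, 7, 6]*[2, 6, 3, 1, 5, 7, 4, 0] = [2, 3, 1, 5, 6, 7, 0, 4]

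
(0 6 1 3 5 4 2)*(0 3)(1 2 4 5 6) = (0 1)(2 3 6)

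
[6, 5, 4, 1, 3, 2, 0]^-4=[0, 5, 4, 1, 3, 2, 6]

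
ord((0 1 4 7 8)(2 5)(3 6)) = 10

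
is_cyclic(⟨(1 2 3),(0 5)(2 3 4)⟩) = no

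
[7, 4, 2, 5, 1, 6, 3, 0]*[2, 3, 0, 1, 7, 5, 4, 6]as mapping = [0→6, 1→7, 2→0, 3→5, 4→3, 5→4, 6→1, 7→2]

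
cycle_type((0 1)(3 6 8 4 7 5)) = 2.6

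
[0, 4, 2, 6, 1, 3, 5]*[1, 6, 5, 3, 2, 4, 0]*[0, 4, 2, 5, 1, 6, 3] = [4, 2, 6, 0, 3, 5, 1]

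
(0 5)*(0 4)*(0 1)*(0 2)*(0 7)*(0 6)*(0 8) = (0 5 4 1 2 7 6 8)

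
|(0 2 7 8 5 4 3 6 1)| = 9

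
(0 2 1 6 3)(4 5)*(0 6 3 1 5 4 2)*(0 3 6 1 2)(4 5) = (0 3 1 6 2 4 5)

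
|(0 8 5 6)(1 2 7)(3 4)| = 12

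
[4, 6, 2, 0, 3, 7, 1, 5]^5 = [3, 6, 2, 4, 0, 7, 1, 5]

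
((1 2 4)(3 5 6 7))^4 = (1 2 4)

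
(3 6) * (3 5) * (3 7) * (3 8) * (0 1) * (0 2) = (0 1 2)(3 6 5 7 8)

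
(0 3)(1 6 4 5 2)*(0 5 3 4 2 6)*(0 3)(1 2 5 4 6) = (0 6 5 1 3 4)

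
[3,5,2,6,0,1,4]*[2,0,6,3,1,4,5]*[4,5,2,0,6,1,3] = [0,6,3,1,2,4,5]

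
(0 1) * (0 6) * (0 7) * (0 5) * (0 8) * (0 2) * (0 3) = (0 1 6 7 5 8 2 3)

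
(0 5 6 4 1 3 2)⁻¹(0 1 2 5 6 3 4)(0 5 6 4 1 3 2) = (0 6 4 2 1 5 3)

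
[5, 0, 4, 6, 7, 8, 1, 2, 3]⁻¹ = [1, 6, 7, 8, 2, 0, 3, 4, 5]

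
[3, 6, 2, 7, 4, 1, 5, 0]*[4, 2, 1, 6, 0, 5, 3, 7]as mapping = [0→6, 1→3, 2→1, 3→7, 4→0, 5→2, 6→5, 7→4]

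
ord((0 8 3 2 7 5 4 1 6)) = 9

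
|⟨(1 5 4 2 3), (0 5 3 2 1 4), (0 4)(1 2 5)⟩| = 720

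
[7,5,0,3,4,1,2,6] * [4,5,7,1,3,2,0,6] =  [6,2,4,1,3,5,7,0]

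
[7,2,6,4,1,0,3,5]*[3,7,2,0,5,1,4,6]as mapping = [0→6,1→2,2→4,3→5,4→7,5→3,6→0,7→1]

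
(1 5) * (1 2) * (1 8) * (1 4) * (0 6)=(0 6)(1 5 2 8 4)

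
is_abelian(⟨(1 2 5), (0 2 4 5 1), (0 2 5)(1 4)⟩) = no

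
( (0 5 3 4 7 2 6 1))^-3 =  (0 2 3 1 7 5 6 4)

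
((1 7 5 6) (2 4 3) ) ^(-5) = (1 6 5 7) (2 4 3) 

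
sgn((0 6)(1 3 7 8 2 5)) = 1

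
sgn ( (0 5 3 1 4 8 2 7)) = -1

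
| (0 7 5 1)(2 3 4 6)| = 4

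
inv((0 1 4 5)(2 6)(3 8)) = (0 5 4 1)(2 6)(3 8)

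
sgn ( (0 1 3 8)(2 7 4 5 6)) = -1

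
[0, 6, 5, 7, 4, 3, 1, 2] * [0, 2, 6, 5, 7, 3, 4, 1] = [0, 4, 3, 1, 7, 5, 2, 6]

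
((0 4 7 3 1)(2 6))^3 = (0 3 4 1 7)(2 6)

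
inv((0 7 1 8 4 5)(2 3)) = (0 5 4 8 1 7)(2 3)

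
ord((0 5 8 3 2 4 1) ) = 7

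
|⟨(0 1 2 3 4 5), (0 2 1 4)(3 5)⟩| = 720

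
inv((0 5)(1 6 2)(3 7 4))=(0 5)(1 2 6)(3 4 7)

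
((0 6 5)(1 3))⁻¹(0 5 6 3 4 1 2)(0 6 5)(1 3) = (0 5 1 4 3 2 6)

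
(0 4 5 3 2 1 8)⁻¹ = (0 8 1 2 3 5 4)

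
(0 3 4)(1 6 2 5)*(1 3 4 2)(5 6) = (0 4)(1 5 3 2 6)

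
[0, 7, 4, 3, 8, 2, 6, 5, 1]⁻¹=[0, 8, 5, 3, 2, 7, 6, 1, 4]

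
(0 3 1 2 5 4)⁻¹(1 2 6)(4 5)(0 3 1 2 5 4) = (0 4)(2 5 6)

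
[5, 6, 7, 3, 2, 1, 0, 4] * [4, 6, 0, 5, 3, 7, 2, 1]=[7, 2, 1, 5, 0, 6, 4, 3]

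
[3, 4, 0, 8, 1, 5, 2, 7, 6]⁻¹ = [2, 4, 6, 0, 1, 5, 8, 7, 3]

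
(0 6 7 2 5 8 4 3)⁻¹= (0 3 4 8 5 2 7 6)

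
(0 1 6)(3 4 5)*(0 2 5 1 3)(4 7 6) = (0 3 7 6 2 5)(1 4)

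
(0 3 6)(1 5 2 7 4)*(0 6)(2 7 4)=(0 3)(1 5 7 2 4)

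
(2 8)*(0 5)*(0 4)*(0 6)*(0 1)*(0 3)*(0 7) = (0 5 4 6 1 3 7)(2 8)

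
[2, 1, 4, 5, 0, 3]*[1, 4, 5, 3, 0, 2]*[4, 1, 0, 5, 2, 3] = [3, 2, 4, 0, 1, 5]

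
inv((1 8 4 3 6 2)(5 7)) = (1 2 6 3 4 8)(5 7)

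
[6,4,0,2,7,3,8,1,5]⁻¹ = [2,7,3,5,1,8,0,4,6]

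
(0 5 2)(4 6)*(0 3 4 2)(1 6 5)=(0 1 6 2 3 4 5)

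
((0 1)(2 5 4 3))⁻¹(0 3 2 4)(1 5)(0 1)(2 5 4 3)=(0 4)(1 2 5 3)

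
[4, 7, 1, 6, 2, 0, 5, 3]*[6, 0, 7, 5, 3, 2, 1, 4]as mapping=[0→3, 1→4, 2→0, 3→1, 4→7, 5→6, 6→2, 7→5]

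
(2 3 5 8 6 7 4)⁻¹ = (2 4 7 6 8 5 3)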